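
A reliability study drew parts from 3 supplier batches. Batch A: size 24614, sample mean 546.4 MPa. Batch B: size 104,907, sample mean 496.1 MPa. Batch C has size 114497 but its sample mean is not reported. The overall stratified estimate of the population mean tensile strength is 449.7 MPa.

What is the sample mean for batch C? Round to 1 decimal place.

386.4

N = 24614 + 104907 + 114497 = 244018.
Overall total = μ·N = 449.7·244018 = 109734894.6.
Subtract the known strata: 24614·546.4 + 104907·496.1 = 65493452.3.
Remaining total for batch C: 109734894.6 − 65493452.3 = 44241442.3.
Divide by its size: 44241442.3 / 114497 = 386.398... → 386.4.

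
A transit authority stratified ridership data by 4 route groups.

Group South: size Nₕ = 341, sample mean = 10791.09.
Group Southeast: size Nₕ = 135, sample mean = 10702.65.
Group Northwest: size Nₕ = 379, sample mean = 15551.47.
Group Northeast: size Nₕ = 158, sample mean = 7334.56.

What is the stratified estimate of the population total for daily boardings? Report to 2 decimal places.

Estimate total by summing Nₕ·x̄ₕ over strata.
341·10791.09 + 135·10702.65 + 379·15551.47 + 158·7334.56 = 3679761.69 + 1444857.75 + 5894007.13 + 1158860.48 = 12177487.05.

12177487.05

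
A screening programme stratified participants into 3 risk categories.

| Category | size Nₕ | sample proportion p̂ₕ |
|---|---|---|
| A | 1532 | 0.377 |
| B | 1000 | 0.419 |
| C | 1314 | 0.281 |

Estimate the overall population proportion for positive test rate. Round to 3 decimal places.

N = 1532 + 1000 + 1314 = 3846.
Overall proportion = Σ (Nₕ/N)·p̂ₕ.
Σ Nₕp̂ₕ = 577.564 + 419 + 369.234 = 1365.798.
1365.798 / 3846 = 0.35512... → 0.355.

0.355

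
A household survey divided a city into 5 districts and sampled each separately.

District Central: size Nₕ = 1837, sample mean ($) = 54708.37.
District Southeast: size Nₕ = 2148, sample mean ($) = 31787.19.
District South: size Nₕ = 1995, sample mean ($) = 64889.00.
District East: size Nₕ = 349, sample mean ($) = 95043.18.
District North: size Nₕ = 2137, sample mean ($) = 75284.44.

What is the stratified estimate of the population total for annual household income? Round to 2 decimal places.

Population total = Σ Nₕ·x̄ₕ (each stratum's size times its mean).
1837·54708.37 + 2148·31787.19 + 1995·64889.00 + 349·95043.18 + 2137·75284.44 = 100499275.69 + 68278884.12 + 129453555 + 33170069.82 + 160882848.28 = 492284632.91.

492284632.91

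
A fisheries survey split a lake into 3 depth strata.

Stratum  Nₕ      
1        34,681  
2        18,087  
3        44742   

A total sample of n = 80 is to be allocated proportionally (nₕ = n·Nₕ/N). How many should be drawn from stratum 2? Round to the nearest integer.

Share of stratum 2 = 18087/97510 = 0.18549.
Allocate 80 × 0.18549 = 14.839... → 15.

15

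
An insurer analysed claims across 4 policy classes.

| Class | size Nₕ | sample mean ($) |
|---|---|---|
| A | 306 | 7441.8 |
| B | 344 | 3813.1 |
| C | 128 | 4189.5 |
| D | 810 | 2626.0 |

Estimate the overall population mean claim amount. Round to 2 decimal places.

N = 306 + 344 + 128 + 810 = 1588.
Overall mean = Σ (Nₕ/N)·x̄ₕ — weight by population share, not a simple average.
Σ Nₕx̄ₕ = 306·7441.8 + 344·3813.1 + 128·4189.5 + 810·2626.0 = 2277190.8 + 1311706.4 + 536256 + 2127060 = 6252213.2.
Divide by N: 6252213.2 / 1588 = 3937.1620... → 3937.16.

3937.16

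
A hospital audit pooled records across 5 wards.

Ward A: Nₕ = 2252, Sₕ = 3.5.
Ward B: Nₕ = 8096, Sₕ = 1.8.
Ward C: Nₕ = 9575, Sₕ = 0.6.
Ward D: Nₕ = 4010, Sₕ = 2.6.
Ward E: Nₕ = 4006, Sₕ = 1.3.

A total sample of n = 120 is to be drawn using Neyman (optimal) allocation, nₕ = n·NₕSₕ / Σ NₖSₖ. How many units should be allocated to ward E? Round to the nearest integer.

Σ NₕSₕ = 2252·3.5 + 8096·1.8 + 9575·0.6 + 4010·2.6 + 4006·1.3 = 43833.6.
Share for E: 5207.8/43833.6 = 0.11881.
n_E = 120 × 0.11881 = 14.257... → 14.

14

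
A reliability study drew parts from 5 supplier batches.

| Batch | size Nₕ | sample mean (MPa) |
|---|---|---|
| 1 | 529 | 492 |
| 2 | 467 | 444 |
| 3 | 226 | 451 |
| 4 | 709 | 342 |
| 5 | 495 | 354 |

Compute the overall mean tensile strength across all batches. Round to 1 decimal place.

x̄_st = (Σ Nₕx̄ₕ) / (Σ Nₕ) = (529·492 + 467·444 + 226·451 + 709·342 + 495·354) / 2426
= 987250 / 2426 = 406.946... → 406.9.

406.9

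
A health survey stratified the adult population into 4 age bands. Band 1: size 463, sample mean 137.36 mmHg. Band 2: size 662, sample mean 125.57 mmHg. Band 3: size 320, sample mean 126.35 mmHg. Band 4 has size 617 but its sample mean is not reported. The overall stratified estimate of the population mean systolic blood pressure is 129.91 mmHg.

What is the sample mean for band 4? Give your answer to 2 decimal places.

N = 463 + 662 + 320 + 617 = 2062.
Overall total = μ·N = 129.91·2062 = 267874.42.
Subtract the known strata: 463·137.36 + 662·125.57 + 320·126.35 = 187157.02.
Remaining total for band 4: 267874.42 − 187157.02 = 80717.4.
Divide by its size: 80717.4 / 617 = 130.8224... → 130.82.

130.82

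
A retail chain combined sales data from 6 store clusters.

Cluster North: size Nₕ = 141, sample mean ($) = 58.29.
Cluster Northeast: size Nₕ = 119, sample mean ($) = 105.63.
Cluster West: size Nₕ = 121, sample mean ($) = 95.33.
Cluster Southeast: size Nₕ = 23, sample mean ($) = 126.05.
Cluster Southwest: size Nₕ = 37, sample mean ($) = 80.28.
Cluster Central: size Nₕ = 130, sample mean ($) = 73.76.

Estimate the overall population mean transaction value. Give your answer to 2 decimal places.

N = 571; weights Wₕ = Nₕ/N = (0.2469, 0.2084, 0.2119, 0.0403, 0.0648, 0.2277).
x̄_st = Σ Wₕ·x̄ₕ = 0.2469·58.29 + 0.2084·105.63 + 0.2119·95.33 + 0.0403·126.05 + 0.0648·80.28 + 0.2277·73.76 ≈ 83.6814...
→ 83.68.

83.68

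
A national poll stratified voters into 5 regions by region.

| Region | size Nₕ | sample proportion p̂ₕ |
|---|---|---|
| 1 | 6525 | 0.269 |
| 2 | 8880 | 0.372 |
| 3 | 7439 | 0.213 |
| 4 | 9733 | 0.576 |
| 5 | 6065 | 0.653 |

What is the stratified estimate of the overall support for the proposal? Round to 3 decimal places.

Wₕ = Nₕ/N with N = 38642: 0.1689, 0.2298, 0.1925, 0.2519, 0.1570.
p̂_st = 0.1689·0.269 + 0.2298·0.372 + 0.1925·0.213 + 0.2519·0.576 + 0.1570·0.653 ≈ 0.41949... → 0.419.

0.419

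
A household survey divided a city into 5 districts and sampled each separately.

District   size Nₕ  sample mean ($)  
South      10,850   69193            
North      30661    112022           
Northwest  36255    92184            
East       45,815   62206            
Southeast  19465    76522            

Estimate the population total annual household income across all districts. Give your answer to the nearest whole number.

11867050132

South: 10850·69193 = 750744050
North: 30661·112022 = 3434706542
Northwest: 36255·92184 = 3342130920
East: 45815·62206 = 2849967890
Southeast: 19465·76522 = 1489500730
τ̂ = Σ Nₕx̄ₕ = 11867050132.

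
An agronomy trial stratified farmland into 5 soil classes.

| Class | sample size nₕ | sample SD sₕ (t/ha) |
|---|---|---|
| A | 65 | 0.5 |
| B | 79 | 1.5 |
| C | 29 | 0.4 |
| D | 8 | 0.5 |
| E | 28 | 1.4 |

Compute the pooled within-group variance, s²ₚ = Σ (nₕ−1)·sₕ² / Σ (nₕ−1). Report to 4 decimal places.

Degrees of freedom: 64 + 78 + 28 + 7 + 27 = 204.
Σ(nₕ−1)sₕ² = 64·0.25 + 78·2.25 + 28·0.16 + 7·0.25 + 27·1.96 = 250.65.
s²ₚ = 250.65 / 204 = 1.228676... → 1.2287.

1.2287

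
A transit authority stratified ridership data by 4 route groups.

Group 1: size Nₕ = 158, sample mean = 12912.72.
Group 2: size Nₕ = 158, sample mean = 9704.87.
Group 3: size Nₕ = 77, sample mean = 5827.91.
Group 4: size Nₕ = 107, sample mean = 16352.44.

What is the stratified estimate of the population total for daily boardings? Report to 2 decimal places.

5772039.37

1: 158·12912.72 = 2040209.76
2: 158·9704.87 = 1533369.46
3: 77·5827.91 = 448749.07
4: 107·16352.44 = 1749711.08
τ̂ = Σ Nₕx̄ₕ = 5772039.37.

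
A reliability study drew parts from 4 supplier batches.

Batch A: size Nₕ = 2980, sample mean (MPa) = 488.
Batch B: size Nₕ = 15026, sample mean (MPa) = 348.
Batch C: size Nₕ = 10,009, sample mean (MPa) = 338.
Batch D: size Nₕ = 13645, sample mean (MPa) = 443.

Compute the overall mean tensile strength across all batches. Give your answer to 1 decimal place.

386.7

N = 41660; weights Wₕ = Nₕ/N = (0.0715, 0.3607, 0.2403, 0.3275).
x̄_st = Σ Wₕ·x̄ₕ = 0.0715·488 + 0.3607·348 + 0.2403·338 + 0.3275·443 ≈ 386.727...
→ 386.7.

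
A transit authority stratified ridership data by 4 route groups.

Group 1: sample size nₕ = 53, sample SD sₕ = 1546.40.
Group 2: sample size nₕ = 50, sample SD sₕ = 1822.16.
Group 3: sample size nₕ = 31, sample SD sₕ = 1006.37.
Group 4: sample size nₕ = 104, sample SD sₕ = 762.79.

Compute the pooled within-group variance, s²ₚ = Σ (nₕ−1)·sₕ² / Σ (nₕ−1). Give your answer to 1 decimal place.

1: (53−1)·1546.40² = 52·2391352.96 = 124350353.92
2: (50−1)·1822.16² = 49·3320267.0656 = 162693086.2144
3: (31−1)·1006.37² = 30·1012780.5769 = 30383417.307
4: (104−1)·762.79² = 103·581848.5841 = 59930404.1623
Numerator = 377357261.6037; denominator = Σ(nₕ−1) = 234.
s²ₚ = 377357261.6037/234 = 1612637.870... → 1612637.9.

1612637.9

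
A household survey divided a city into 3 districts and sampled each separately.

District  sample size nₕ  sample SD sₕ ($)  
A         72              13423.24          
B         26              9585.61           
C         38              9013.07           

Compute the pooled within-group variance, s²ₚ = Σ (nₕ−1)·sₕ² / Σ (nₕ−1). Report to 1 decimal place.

Degrees of freedom: 71 + 25 + 37 = 133.
Σ(nₕ−1)sₕ² = 71·180183372.0976 + 25·91883919.0721 + 37·81235430.8249 = 18095828336.2534.
s²ₚ = 18095828336.2534 / 133 = 136058859.671... → 136058859.7.

136058859.7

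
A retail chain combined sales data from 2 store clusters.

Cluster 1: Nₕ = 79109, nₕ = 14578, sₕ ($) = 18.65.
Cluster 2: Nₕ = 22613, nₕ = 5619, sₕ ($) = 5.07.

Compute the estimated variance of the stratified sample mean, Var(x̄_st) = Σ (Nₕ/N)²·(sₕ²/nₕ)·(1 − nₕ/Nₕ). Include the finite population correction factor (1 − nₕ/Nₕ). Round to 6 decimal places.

N = 101722. Term for each stratum: Wₕ²sₕ²/nₕ·(1−nₕ/Nₕ).
Var(x̄_st) = 0.011771295 + 0.000169895 = 0.011941190 → 0.011941.

0.011941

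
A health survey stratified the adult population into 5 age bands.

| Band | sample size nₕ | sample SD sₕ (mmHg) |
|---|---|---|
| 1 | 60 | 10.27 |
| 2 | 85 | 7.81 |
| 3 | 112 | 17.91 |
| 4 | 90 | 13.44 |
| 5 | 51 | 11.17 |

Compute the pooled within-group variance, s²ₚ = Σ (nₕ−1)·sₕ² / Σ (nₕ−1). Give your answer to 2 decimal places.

176.25

1: (60−1)·10.27² = 59·105.4729 = 6222.9011
2: (85−1)·7.81² = 84·60.9961 = 5123.6724
3: (112−1)·17.91² = 111·320.7681 = 35605.2591
4: (90−1)·13.44² = 89·180.6336 = 16076.3904
5: (51−1)·11.17² = 50·124.7689 = 6238.445
Numerator = 69266.668; denominator = Σ(nₕ−1) = 393.
s²ₚ = 69266.668/393 = 176.2511... → 176.25.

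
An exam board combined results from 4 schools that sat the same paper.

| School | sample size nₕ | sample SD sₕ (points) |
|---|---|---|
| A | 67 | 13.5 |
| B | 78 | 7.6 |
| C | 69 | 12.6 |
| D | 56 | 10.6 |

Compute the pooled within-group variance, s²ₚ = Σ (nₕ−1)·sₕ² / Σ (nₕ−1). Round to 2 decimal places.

125.76

A: (67−1)·13.5² = 66·182.25 = 12028.5
B: (78−1)·7.6² = 77·57.76 = 4447.52
C: (69−1)·12.6² = 68·158.76 = 10795.68
D: (56−1)·10.6² = 55·112.36 = 6179.8
Numerator = 33451.5; denominator = Σ(nₕ−1) = 266.
s²ₚ = 33451.5/266 = 125.7575... → 125.76.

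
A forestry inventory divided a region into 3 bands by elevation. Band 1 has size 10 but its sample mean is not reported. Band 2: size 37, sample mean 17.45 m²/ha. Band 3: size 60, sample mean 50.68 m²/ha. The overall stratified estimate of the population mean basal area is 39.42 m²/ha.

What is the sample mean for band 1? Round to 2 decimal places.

N = 10 + 37 + 60 = 107.
Overall total = μ·N = 39.42·107 = 4217.94.
Subtract the known strata: 37·17.45 + 60·50.68 = 3686.45.
Remaining total for band 1: 4217.94 − 3686.45 = 531.49.
Divide by its size: 531.49 / 10 = 53.149 → 53.15.

53.15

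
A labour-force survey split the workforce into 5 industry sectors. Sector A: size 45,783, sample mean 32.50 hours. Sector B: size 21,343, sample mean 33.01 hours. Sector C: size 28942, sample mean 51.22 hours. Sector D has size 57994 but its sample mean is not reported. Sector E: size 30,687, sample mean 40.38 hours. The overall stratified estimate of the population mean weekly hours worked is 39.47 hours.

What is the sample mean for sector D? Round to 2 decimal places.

Σ Nₕx̄ₕ = N·μ, so 57994·x̄_D = 184749·39.47 − (45783·32.50 + 21343·33.01 + 28942·51.22 + 30687·40.38).
= 7292043.03 − 4914030.23 = 2378012.8.
x̄_D = 2378012.8 / 57994 = 41.0045... → 41.00.

41.00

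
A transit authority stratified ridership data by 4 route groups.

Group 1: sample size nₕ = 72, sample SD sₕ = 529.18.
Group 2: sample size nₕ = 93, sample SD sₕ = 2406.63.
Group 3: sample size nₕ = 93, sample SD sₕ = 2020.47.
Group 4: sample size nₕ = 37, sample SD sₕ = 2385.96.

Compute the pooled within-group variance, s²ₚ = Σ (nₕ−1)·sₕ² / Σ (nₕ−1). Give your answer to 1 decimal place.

Degrees of freedom: 71 + 92 + 92 + 36 = 291.
Σ(nₕ−1)sₕ² = 71·280031.4724 + 92·5791867.9569 + 92·4082299.0209 + 36·5692805.1216 = 1133246580.8756.
s²ₚ = 1133246580.8756 / 291 = 3894318.147... → 3894318.1.

3894318.1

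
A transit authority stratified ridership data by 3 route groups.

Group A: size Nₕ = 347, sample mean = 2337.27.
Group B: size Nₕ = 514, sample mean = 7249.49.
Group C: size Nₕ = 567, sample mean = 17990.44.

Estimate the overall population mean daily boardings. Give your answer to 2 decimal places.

N = 1428; weights Wₕ = Nₕ/N = (0.2430, 0.3599, 0.3971).
x̄_st = Σ Wₕ·x̄ₕ = 0.2430·2337.27 + 0.3599·7249.49 + 0.3971·17990.44 ≈ 10320.6233...
→ 10320.62.

10320.62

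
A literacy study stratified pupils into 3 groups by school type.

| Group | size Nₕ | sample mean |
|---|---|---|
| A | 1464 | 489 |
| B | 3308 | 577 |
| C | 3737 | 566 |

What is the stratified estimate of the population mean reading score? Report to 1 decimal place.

557.0

N = 8509; weights Wₕ = Nₕ/N = (0.1721, 0.3888, 0.4392).
x̄_st = Σ Wₕ·x̄ₕ = 0.1721·489 + 0.3888·577 + 0.4392·566 ≈ 557.028...
→ 557.0.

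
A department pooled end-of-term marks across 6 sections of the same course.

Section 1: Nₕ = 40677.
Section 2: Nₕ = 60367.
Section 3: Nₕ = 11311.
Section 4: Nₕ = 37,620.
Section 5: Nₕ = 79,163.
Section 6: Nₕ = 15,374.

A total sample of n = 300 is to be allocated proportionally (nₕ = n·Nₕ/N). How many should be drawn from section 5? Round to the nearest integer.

97

N = 40677 + 60367 + 11311 + 37620 + 79163 + 15374 = 244512.
n_5 = 300·79163/244512 = 97.128... → 97.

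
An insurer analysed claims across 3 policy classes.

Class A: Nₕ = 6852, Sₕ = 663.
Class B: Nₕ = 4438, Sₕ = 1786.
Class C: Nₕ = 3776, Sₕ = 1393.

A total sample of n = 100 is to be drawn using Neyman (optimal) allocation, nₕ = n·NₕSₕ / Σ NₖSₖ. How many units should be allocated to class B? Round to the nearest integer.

45

A: NₕSₕ = 6852·663 = 4542876
B: NₕSₕ = 4438·1786 = 7926268
C: NₕSₕ = 3776·1393 = 5259968
Σ NₕSₕ = 17729112.
n_B = 100·7926268/17729112 = 44.708... → 45.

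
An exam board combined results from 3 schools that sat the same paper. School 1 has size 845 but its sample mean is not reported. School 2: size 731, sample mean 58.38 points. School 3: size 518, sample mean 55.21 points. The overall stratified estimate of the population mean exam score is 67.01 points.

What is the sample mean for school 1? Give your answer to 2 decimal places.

81.71

N = 845 + 731 + 518 = 2094.
Overall total = μ·N = 67.01·2094 = 140318.94.
Subtract the known strata: 731·58.38 + 518·55.21 = 71274.56.
Remaining total for school 1: 140318.94 − 71274.56 = 69044.38.
Divide by its size: 69044.38 / 845 = 81.7093... → 81.71.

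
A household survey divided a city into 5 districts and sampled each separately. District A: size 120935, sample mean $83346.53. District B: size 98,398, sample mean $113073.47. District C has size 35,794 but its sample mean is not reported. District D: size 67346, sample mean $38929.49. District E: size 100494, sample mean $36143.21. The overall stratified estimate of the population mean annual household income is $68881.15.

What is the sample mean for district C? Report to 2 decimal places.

46790.42

Σ Nₕx̄ₕ = N·μ, so 35794·x̄_C = 422967·68881.15 − (120935·83346.53 + 98398·113073.47 + 67346·38929.49 + 100494·36143.21).
= 29134453372.05 − 27459637085.89 = 1674816286.16.
x̄_C = 1674816286.16 / 35794 = 46790.4198... → 46790.42.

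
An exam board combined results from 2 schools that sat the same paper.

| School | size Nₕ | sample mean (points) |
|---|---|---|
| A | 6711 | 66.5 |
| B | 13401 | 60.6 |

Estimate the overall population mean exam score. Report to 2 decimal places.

N = 20112; weights Wₕ = Nₕ/N = (0.3337, 0.6663).
x̄_st = Σ Wₕ·x̄ₕ = 0.3337·66.5 + 0.6663·60.6 ≈ 62.5687...
→ 62.57.

62.57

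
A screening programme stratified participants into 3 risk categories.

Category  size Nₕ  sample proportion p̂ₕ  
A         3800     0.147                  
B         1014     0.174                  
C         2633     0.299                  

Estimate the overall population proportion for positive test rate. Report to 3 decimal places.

0.204

N = 3800 + 1014 + 2633 = 7447.
Overall proportion = Σ (Nₕ/N)·p̂ₕ.
Σ Nₕp̂ₕ = 558.6 + 176.436 + 787.267 = 1522.303.
1522.303 / 7447 = 0.20442... → 0.204.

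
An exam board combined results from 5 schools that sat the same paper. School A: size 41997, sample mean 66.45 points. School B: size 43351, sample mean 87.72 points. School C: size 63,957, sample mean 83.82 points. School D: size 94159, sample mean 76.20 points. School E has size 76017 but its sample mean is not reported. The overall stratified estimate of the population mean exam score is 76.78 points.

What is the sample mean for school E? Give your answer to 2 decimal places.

Σ Nₕx̄ₕ = N·μ, so 76017·x̄_E = 319481·76.78 − (41997·66.45 + 43351·87.72 + 63957·83.82 + 94159·76.20).
= 24529751.18 − 19129241.91 = 5400509.27.
x̄_E = 5400509.27 / 76017 = 71.0434... → 71.04.

71.04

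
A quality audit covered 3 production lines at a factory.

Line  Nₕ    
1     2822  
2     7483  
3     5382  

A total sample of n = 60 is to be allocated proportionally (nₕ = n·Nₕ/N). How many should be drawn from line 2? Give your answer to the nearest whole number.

N = 2822 + 7483 + 5382 = 15687.
n_2 = 60·7483/15687 = 28.621... → 29.

29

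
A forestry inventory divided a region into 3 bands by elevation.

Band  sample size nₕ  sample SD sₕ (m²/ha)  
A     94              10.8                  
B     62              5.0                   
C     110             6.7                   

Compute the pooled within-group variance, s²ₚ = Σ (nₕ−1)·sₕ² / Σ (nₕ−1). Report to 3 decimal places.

65.648

Degrees of freedom: 93 + 61 + 109 = 263.
Σ(nₕ−1)sₕ² = 93·116.64 + 61·25 + 109·44.89 = 17265.53.
s²ₚ = 17265.53 / 263 = 65.64840... → 65.648.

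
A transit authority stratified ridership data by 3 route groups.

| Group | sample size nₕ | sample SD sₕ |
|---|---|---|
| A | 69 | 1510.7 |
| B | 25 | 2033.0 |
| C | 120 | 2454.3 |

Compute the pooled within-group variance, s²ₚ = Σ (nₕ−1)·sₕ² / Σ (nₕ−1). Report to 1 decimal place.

Degrees of freedom: 68 + 24 + 119 = 211.
Σ(nₕ−1)sₕ² = 68·2282214.49 + 24·4133089 + 119·6023588.49 = 971191751.63.
s²ₚ = 971191751.63 / 211 = 4602804.510... → 4602804.5.

4602804.5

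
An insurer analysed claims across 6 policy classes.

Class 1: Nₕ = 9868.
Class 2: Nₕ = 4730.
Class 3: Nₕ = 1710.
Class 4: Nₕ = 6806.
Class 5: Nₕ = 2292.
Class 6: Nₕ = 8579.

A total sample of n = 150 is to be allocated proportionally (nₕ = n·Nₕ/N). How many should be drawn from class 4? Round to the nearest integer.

Share of class 4 = 6806/33985 = 0.20026.
Allocate 150 × 0.20026 = 30.040... → 30.

30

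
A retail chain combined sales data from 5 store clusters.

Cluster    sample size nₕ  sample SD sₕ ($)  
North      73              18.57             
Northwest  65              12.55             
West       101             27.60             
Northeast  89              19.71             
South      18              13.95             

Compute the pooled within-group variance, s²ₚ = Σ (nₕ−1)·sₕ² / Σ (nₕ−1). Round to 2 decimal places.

435.72

North: (73−1)·18.57² = 72·344.8449 = 24828.8328
Northwest: (65−1)·12.55² = 64·157.5025 = 10080.16
West: (101−1)·27.60² = 100·761.76 = 76176
Northeast: (89−1)·19.71² = 88·388.4841 = 34186.6008
South: (18−1)·13.95² = 17·194.6025 = 3308.2425
Numerator = 148579.8361; denominator = Σ(nₕ−1) = 341.
s²ₚ = 148579.8361/341 = 435.7180... → 435.72.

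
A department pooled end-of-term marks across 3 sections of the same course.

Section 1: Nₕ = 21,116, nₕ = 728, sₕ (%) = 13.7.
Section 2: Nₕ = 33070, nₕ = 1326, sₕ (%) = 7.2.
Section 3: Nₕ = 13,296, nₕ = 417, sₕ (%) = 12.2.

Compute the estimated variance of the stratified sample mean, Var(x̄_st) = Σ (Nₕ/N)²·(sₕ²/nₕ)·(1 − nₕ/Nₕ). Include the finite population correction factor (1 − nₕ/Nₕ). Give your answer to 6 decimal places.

0.046808

N = 67482. Term for each stratum: Wₕ²sₕ²/nₕ·(1−nₕ/Nₕ).
Var(x̄_st) = 0.024373626 + 0.009012420 + 0.013421803 = 0.046807849 → 0.046808.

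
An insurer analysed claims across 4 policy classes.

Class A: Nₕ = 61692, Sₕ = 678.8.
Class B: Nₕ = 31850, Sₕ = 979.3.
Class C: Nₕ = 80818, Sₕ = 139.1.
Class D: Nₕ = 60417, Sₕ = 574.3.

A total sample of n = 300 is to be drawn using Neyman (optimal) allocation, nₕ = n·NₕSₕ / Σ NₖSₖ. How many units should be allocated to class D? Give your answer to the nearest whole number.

87

A: NₕSₕ = 61692·678.8 = 41876529.6
B: NₕSₕ = 31850·979.3 = 31190705
C: NₕSₕ = 80818·139.1 = 11241783.8
D: NₕSₕ = 60417·574.3 = 34697483.1
Σ NₕSₕ = 119006501.5.
n_D = 300·34697483.1/119006501.5 = 87.468... → 87.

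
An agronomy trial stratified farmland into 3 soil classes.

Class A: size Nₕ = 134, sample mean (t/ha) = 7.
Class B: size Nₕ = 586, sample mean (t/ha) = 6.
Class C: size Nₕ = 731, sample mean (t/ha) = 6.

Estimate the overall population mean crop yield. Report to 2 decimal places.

x̄_st = (Σ Nₕx̄ₕ) / (Σ Nₕ) = (134·7 + 586·6 + 731·6) / 1451
= 8840 / 1451 = 6.0924... → 6.09.

6.09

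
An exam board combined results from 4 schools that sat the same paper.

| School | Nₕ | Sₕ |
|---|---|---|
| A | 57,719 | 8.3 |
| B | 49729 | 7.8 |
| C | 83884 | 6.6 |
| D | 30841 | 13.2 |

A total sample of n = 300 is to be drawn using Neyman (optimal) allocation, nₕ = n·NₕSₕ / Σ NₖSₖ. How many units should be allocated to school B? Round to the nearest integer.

A: NₕSₕ = 57719·8.3 = 479067.7
B: NₕSₕ = 49729·7.8 = 387886.2
C: NₕSₕ = 83884·6.6 = 553634.4
D: NₕSₕ = 30841·13.2 = 407101.2
Σ NₕSₕ = 1827689.5.
n_B = 300·387886.2/1827689.5 = 63.668... → 64.

64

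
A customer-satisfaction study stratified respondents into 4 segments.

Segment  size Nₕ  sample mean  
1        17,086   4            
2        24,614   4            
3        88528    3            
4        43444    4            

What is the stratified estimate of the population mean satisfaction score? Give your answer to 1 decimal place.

3.5

x̄_st = (Σ Nₕx̄ₕ) / (Σ Nₕ) = (17086·4 + 24614·4 + 88528·3 + 43444·4) / 173672
= 606160 / 173672 = 3.490... → 3.5.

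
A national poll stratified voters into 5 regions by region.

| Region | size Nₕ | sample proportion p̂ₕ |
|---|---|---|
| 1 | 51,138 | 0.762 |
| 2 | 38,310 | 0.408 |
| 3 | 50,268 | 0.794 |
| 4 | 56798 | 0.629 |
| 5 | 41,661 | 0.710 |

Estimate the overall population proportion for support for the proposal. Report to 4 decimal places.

0.6710

N = 51138 + 38310 + 50268 + 56798 + 41661 = 238175.
Overall proportion = Σ (Nₕ/N)·p̂ₕ.
Σ Nₕp̂ₕ = 38967.156 + 15630.48 + 39912.792 + 35725.942 + 29579.31 = 159815.68.
159815.68 / 238175 = 0.671001... → 0.6710.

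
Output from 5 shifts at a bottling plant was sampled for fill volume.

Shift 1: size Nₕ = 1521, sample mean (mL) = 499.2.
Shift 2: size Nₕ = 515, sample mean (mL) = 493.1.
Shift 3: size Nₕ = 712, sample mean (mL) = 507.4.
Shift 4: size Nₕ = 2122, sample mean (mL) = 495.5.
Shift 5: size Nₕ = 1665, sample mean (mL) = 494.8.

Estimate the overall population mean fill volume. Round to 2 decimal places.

497.29

x̄_st = (Σ Nₕx̄ₕ) / (Σ Nₕ) = (1521·499.2 + 515·493.1 + 712·507.4 + 2122·495.5 + 1665·494.8) / 6535
= 3249791.5 / 6535 = 497.2902... → 497.29.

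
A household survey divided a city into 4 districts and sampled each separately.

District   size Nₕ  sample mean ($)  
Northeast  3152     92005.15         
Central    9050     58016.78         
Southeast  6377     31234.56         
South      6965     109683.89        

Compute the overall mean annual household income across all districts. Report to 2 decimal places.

69612.56

x̄_st = (Σ Nₕx̄ₕ) / (Σ Nₕ) = (3152·92005.15 + 9050·58016.78 + 6377·31234.56 + 6965·109683.89) / 25544
= 1778183174.77 / 25544 = 69612.5577... → 69612.56.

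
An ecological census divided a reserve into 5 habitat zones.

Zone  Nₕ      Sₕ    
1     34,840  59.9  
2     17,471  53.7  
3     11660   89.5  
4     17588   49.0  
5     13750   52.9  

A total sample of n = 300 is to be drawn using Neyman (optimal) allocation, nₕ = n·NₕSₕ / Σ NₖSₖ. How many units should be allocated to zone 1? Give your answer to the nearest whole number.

1: NₕSₕ = 34840·59.9 = 2086916
2: NₕSₕ = 17471·53.7 = 938192.7
3: NₕSₕ = 11660·89.5 = 1043570
4: NₕSₕ = 17588·49.0 = 861812
5: NₕSₕ = 13750·52.9 = 727375
Σ NₕSₕ = 5657865.7.
n_1 = 300·2086916/5657865.7 = 110.656... → 111.

111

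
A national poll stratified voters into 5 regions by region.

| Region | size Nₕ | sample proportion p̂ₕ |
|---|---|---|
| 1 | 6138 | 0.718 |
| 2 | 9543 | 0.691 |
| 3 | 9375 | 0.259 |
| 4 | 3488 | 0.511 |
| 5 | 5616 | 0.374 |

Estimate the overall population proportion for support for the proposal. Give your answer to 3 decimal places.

Wₕ = Nₕ/N with N = 34160: 0.1797, 0.2794, 0.2744, 0.1021, 0.1644.
p̂_st = 0.1797·0.718 + 0.2794·0.691 + 0.2744·0.259 + 0.1021·0.511 + 0.1644·0.374 ≈ 0.50680... → 0.507.

0.507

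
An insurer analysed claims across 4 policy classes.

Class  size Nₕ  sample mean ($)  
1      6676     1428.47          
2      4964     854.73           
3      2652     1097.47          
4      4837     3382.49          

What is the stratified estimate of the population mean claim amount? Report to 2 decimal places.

1727.79

N = 6676 + 4964 + 2652 + 4837 = 19129.
Weight each subgroup mean by Nₕ/N and sum.
Σ Nₕx̄ₕ = 6676·1428.47 + 4964·854.73 + 2652·1097.47 + 4837·3382.49 = 9536465.72 + 4242879.72 + 2910490.44 + 16361104.13 = 33050940.01.
Divide by N: 33050940.01 / 19129 = 1727.7924... → 1727.79.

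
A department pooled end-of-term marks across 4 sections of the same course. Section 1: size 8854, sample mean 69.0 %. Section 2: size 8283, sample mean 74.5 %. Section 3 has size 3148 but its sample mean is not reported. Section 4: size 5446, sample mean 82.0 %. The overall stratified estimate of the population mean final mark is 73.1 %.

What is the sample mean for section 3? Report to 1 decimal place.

N = 8854 + 8283 + 3148 + 5446 = 25731.
Overall total = μ·N = 73.1·25731 = 1880936.1.
Subtract the known strata: 8854·69.0 + 8283·74.5 + 5446·82.0 = 1674581.5.
Remaining total for section 3: 1880936.1 − 1674581.5 = 206354.6.
Divide by its size: 206354.6 / 3148 = 65.551... → 65.6.

65.6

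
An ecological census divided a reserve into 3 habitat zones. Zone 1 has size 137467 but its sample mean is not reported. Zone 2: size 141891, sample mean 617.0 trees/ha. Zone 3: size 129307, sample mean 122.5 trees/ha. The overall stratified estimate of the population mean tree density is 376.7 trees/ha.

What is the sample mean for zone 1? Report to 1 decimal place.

367.8

N = 137467 + 141891 + 129307 = 408665.
Overall total = μ·N = 376.7·408665 = 153944105.5.
Subtract the known strata: 141891·617.0 + 129307·122.5 = 103386854.5.
Remaining total for zone 1: 153944105.5 − 103386854.5 = 50557251.
Divide by its size: 50557251 / 137467 = 367.777... → 367.8.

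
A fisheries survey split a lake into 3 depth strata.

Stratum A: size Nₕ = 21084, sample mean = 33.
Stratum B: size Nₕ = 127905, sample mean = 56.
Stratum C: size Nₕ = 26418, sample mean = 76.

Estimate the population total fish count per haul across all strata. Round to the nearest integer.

9866220

Population total = Σ Nₕ·x̄ₕ (each stratum's size times its mean).
21084·33 + 127905·56 + 26418·76 = 695772 + 7162680 + 2007768 = 9866220.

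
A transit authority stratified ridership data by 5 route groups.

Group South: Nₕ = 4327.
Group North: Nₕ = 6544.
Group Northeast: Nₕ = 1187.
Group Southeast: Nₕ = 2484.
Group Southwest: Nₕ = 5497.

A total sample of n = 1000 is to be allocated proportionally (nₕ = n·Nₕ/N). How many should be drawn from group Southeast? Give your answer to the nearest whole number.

Share of group Southeast = 2484/20039 = 0.12396.
Allocate 1000 × 0.12396 = 123.958... → 124.

124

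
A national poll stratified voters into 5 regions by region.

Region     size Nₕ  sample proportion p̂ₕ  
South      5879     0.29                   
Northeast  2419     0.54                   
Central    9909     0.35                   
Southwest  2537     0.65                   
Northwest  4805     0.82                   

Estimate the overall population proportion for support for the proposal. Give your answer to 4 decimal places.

0.4724

Wₕ = Nₕ/N with N = 25549: 0.2301, 0.0947, 0.3878, 0.0993, 0.1881.
p̂_st = 0.2301·0.29 + 0.0947·0.54 + 0.3878·0.35 + 0.0993·0.65 + 0.1881·0.82 ≈ 0.472366... → 0.4724.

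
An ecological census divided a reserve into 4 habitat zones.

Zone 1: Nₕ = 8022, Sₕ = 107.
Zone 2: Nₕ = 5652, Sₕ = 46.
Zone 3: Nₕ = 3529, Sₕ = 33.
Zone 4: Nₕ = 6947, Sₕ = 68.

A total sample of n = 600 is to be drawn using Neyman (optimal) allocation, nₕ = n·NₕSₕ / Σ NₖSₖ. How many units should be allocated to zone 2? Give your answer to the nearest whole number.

91

Σ NₕSₕ = 8022·107 + 5652·46 + 3529·33 + 6947·68 = 1707199.
Share for 2: 259992/1707199 = 0.15229.
n_2 = 600 × 0.15229 = 91.375... → 91.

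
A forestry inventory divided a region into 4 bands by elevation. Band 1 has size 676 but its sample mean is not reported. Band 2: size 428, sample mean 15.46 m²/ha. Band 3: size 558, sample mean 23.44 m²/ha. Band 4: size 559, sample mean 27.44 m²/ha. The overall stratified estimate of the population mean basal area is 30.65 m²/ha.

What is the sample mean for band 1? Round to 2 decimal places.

N = 676 + 428 + 558 + 559 = 2221.
Overall total = μ·N = 30.65·2221 = 68073.65.
Subtract the known strata: 428·15.46 + 558·23.44 + 559·27.44 = 35035.36.
Remaining total for band 1: 68073.65 − 35035.36 = 33038.29.
Divide by its size: 33038.29 / 676 = 48.8732... → 48.87.

48.87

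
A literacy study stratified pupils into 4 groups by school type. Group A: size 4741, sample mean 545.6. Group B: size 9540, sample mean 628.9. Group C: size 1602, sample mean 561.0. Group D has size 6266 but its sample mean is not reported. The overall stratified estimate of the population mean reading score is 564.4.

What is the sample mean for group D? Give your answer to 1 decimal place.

481.3

N = 4741 + 9540 + 1602 + 6266 = 22149.
Overall total = μ·N = 564.4·22149 = 12500895.6.
Subtract the known strata: 4741·545.6 + 9540·628.9 + 1602·561.0 = 9485117.6.
Remaining total for group D: 12500895.6 − 9485117.6 = 3015778.
Divide by its size: 3015778 / 6266 = 481.292... → 481.3.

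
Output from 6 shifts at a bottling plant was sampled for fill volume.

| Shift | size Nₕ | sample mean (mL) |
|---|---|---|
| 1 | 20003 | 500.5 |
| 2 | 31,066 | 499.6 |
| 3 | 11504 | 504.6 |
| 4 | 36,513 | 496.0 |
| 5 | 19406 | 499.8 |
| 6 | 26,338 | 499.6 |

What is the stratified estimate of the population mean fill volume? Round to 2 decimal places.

499.24

N = 144830; weights Wₕ = Nₕ/N = (0.1381, 0.2145, 0.0794, 0.2521, 0.1340, 0.1819).
x̄_st = Σ Wₕ·x̄ₕ = 0.1381·500.5 + 0.2145·499.6 + 0.0794·504.6 + 0.2521·496.0 + 0.1340·499.8 + 0.1819·499.6 ≈ 499.2407...
→ 499.24.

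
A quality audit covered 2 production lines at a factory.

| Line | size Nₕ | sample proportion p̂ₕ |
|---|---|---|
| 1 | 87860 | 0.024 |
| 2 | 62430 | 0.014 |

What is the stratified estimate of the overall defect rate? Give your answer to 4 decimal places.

Wₕ = Nₕ/N with N = 150290: 0.5846, 0.4154.
p̂_st = 0.5846·0.024 + 0.4154·0.014 ≈ 0.019846... → 0.0198.

0.0198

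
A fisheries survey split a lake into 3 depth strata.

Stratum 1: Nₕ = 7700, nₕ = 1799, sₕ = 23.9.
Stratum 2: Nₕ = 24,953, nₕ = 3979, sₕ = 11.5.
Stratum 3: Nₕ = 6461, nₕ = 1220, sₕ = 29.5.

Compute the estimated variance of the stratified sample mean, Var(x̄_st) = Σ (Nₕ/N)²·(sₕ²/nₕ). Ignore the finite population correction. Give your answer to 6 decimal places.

N = 39114; Wₕ = Nₕ/N.
stratum 1: (7700/39114)²·23.9²/1799 = 0.012305000
stratum 2: (24953/39114)²·11.5²/3979 = 0.013527041
stratum 3: (6461/39114)²·29.5²/1220 = 0.019463423
Sum = 0.045295464 → 0.045295.

0.045295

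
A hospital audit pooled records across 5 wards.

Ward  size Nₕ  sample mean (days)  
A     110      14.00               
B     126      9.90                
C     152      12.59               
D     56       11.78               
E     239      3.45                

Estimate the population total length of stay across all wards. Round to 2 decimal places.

6185.31

Population total = Σ Nₕ·x̄ₕ (each stratum's size times its mean).
110·14.00 + 126·9.90 + 152·12.59 + 56·11.78 + 239·3.45 = 1540 + 1247.4 + 1913.68 + 659.68 + 824.55 = 6185.31.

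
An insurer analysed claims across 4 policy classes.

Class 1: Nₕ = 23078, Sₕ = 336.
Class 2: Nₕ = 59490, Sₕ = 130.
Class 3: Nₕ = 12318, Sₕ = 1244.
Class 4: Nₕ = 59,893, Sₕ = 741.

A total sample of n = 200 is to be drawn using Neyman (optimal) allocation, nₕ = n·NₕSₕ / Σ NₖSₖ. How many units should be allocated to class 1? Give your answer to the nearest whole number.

21

Σ NₕSₕ = 23078·336 + 59490·130 + 12318·1244 + 59893·741 = 75192213.
Share for 1: 7754208/75192213 = 0.10313.
n_1 = 200 × 0.10313 = 20.625... → 21.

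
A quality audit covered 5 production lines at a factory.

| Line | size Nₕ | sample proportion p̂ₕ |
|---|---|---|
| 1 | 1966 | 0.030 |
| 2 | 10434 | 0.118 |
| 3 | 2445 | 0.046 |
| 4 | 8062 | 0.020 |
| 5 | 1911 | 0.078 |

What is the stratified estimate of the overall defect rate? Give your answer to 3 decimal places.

0.069

N = 1966 + 10434 + 2445 + 8062 + 1911 = 24818.
Overall proportion = Σ (Nₕ/N)·p̂ₕ.
Σ Nₕp̂ₕ = 58.98 + 1231.212 + 112.47 + 161.24 + 149.058 = 1712.96.
1712.96 / 24818 = 0.06902... → 0.069.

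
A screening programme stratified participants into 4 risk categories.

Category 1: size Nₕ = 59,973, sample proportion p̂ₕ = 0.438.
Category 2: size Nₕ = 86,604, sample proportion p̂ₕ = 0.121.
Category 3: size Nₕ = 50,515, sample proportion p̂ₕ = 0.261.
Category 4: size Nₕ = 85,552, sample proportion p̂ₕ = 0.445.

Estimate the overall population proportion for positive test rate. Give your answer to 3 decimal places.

0.311

Wₕ = Nₕ/N with N = 282644: 0.2122, 0.3064, 0.1787, 0.3027.
p̂_st = 0.2122·0.438 + 0.3064·0.121 + 0.1787·0.261 + 0.3027·0.445 ≈ 0.31135... → 0.311.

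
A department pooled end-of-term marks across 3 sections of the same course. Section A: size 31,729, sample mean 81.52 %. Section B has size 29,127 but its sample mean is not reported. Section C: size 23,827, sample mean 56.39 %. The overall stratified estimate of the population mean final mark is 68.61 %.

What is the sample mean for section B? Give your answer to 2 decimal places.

64.54

Σ Nₕx̄ₕ = N·μ, so 29127·x̄_B = 84683·68.61 − (31729·81.52 + 23827·56.39).
= 5810100.63 − 3930152.61 = 1879948.02.
x̄_B = 1879948.02 / 29127 = 64.5431... → 64.54.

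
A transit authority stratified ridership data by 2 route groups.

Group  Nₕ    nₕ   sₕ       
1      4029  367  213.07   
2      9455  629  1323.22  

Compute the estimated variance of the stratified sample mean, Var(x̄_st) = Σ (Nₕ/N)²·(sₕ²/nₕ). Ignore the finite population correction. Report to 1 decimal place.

N = 13484; Wₕ = Nₕ/N.
group 1: (4029/13484)²·213.07²/367 = 11.0442
group 2: (9455/13484)²·1323.22²/629 = 1368.6709
Sum = 1379.7152 → 1379.7.

1379.7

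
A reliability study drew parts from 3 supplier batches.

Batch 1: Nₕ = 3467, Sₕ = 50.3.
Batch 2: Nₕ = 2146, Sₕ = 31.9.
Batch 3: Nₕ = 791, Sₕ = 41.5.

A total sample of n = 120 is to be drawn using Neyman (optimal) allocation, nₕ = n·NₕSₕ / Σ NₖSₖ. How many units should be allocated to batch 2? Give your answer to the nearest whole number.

1: NₕSₕ = 3467·50.3 = 174390.1
2: NₕSₕ = 2146·31.9 = 68457.4
3: NₕSₕ = 791·41.5 = 32826.5
Σ NₕSₕ = 275674.
n_2 = 120·68457.4/275674 = 29.799... → 30.

30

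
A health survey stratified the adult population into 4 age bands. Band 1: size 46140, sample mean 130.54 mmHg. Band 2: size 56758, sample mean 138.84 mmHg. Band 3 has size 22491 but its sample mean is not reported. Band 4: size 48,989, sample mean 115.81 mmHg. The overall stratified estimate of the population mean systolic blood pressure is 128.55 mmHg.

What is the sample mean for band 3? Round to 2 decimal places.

Σ Nₕx̄ₕ = N·μ, so 22491·x̄_3 = 174378·128.55 − (46140·130.54 + 56758·138.84 + 48989·115.81).
= 22416291.9 − 19576812.41 = 2839479.49.
x̄_3 = 2839479.49 / 22491 = 126.2496... → 126.25.

126.25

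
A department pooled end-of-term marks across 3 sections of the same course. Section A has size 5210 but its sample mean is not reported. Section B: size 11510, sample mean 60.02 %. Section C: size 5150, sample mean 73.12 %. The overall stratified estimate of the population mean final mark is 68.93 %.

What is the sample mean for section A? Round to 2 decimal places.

Σ Nₕx̄ₕ = N·μ, so 5210·x̄_A = 21870·68.93 − (11510·60.02 + 5150·73.12).
= 1507499.1 − 1067398.2 = 440100.9.
x̄_A = 440100.9 / 5210 = 84.4723... → 84.47.

84.47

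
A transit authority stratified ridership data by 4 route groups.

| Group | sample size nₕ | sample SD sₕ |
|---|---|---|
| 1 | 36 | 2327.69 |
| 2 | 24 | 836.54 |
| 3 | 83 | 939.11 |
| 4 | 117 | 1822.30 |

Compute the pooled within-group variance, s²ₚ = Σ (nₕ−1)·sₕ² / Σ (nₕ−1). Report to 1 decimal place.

1: (36−1)·2327.69² = 35·5418140.7361 = 189634925.7635
2: (24−1)·836.54² = 23·699799.1716 = 16095380.9468
3: (83−1)·939.11² = 82·881927.5921 = 72318062.5522
4: (117−1)·1822.30² = 116·3320777.29 = 385210165.64
Numerator = 663258534.9025; denominator = Σ(nₕ−1) = 256.
s²ₚ = 663258534.9025/256 = 2590853.652... → 2590853.7.

2590853.7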